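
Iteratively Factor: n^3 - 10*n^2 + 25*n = (n)*(n^2 - 10*n + 25) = n*(n - 5)*(n - 5)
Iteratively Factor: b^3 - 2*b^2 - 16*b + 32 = (b - 2)*(b^2 - 16) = (b - 4)*(b - 2)*(b + 4)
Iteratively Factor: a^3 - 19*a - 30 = (a + 3)*(a^2 - 3*a - 10) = (a - 5)*(a + 3)*(a + 2)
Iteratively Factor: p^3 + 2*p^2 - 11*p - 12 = (p + 4)*(p^2 - 2*p - 3) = (p + 1)*(p + 4)*(p - 3)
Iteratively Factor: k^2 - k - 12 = (k + 3)*(k - 4)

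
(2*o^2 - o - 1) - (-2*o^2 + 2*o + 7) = 4*o^2 - 3*o - 8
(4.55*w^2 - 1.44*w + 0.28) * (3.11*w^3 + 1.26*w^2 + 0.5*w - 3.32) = 14.1505*w^5 + 1.2546*w^4 + 1.3314*w^3 - 15.4732*w^2 + 4.9208*w - 0.9296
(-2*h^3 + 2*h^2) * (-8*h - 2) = 16*h^4 - 12*h^3 - 4*h^2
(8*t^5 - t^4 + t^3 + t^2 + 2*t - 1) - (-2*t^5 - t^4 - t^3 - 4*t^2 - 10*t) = 10*t^5 + 2*t^3 + 5*t^2 + 12*t - 1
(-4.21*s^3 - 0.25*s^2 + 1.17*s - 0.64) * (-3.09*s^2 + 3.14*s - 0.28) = 13.0089*s^5 - 12.4469*s^4 - 3.2215*s^3 + 5.7214*s^2 - 2.3372*s + 0.1792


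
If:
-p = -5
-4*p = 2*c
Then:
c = -10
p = 5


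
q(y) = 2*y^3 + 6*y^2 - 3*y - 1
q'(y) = 6*y^2 + 12*y - 3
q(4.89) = 361.66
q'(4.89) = 199.15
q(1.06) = 4.94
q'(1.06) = 16.46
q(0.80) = 1.46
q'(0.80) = 10.44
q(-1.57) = 10.76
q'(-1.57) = -7.05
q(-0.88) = 4.92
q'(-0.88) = -8.91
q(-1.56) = 10.69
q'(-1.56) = -7.12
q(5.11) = 407.21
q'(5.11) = 214.99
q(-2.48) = 12.84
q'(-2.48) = 4.14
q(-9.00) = -946.00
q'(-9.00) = 375.00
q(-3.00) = 8.00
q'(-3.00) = 15.00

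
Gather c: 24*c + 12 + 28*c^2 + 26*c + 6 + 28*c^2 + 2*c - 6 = 56*c^2 + 52*c + 12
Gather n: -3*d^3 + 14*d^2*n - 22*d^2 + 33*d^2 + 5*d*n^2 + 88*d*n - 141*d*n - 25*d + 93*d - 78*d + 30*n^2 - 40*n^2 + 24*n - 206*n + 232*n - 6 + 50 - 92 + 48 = -3*d^3 + 11*d^2 - 10*d + n^2*(5*d - 10) + n*(14*d^2 - 53*d + 50)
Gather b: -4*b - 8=-4*b - 8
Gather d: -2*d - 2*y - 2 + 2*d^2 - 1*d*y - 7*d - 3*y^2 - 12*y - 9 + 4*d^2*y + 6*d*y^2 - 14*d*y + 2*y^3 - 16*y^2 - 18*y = d^2*(4*y + 2) + d*(6*y^2 - 15*y - 9) + 2*y^3 - 19*y^2 - 32*y - 11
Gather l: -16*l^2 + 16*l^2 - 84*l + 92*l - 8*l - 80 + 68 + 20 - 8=0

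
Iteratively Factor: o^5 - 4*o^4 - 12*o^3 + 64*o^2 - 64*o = (o - 4)*(o^4 - 12*o^2 + 16*o) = (o - 4)*(o - 2)*(o^3 + 2*o^2 - 8*o) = (o - 4)*(o - 2)*(o + 4)*(o^2 - 2*o) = o*(o - 4)*(o - 2)*(o + 4)*(o - 2)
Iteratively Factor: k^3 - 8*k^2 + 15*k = (k - 5)*(k^2 - 3*k) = (k - 5)*(k - 3)*(k)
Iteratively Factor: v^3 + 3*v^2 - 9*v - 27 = (v + 3)*(v^2 - 9) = (v + 3)^2*(v - 3)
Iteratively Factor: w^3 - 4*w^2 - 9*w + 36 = (w - 4)*(w^2 - 9) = (w - 4)*(w + 3)*(w - 3)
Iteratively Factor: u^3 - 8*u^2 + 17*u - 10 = (u - 2)*(u^2 - 6*u + 5) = (u - 5)*(u - 2)*(u - 1)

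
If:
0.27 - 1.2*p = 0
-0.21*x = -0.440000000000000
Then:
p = 0.22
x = 2.10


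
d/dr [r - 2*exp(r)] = 1 - 2*exp(r)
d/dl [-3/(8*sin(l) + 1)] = 24*cos(l)/(8*sin(l) + 1)^2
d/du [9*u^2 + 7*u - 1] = 18*u + 7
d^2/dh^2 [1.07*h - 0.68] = 0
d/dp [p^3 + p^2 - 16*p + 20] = 3*p^2 + 2*p - 16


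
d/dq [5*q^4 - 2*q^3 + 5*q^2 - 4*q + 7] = 20*q^3 - 6*q^2 + 10*q - 4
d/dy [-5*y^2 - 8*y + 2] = -10*y - 8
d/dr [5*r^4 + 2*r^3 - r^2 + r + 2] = 20*r^3 + 6*r^2 - 2*r + 1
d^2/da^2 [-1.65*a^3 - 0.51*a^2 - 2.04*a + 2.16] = -9.9*a - 1.02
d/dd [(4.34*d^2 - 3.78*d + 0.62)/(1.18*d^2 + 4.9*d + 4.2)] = (25.7264*d^2 + 34.9928*d - 18.914)/(1.3924*d^4 + 11.564*d^3 + 33.922*d^2 + 41.16*d + 17.64)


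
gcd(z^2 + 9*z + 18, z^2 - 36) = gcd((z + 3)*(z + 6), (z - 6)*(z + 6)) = z + 6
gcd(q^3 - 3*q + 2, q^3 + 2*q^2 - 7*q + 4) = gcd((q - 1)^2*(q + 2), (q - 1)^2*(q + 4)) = q^2 - 2*q + 1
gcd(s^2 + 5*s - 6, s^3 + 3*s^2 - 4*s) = s - 1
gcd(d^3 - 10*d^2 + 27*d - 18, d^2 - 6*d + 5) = d - 1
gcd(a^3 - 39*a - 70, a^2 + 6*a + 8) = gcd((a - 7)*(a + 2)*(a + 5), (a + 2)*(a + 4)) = a + 2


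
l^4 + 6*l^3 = l^3*(l + 6)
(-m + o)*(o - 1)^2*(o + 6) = -m*o^3 - 4*m*o^2 + 11*m*o - 6*m + o^4 + 4*o^3 - 11*o^2 + 6*o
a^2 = a^2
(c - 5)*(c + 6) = c^2 + c - 30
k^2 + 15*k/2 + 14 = (k + 7/2)*(k + 4)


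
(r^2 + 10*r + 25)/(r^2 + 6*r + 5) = (r + 5)/(r + 1)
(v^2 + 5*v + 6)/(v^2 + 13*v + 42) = (v^2 + 5*v + 6)/(v^2 + 13*v + 42)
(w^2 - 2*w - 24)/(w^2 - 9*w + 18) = (w + 4)/(w - 3)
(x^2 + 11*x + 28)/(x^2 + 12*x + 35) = (x + 4)/(x + 5)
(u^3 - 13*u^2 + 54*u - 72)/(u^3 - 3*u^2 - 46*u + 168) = (u - 3)/(u + 7)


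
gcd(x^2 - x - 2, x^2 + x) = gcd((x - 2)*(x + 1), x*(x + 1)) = x + 1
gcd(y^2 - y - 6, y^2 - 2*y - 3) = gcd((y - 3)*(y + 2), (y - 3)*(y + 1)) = y - 3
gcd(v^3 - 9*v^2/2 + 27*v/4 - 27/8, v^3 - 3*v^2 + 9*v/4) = v^2 - 3*v + 9/4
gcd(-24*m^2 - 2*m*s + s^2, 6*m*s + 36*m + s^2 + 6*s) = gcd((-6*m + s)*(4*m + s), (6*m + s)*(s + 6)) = 1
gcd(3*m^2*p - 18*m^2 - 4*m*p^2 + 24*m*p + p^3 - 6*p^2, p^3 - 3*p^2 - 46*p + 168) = p - 6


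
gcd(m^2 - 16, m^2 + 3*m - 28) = m - 4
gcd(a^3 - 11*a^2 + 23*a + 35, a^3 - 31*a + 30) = a - 5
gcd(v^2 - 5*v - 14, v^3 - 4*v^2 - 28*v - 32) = v + 2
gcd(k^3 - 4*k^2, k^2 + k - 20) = k - 4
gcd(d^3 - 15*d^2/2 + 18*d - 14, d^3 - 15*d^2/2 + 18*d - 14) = d^3 - 15*d^2/2 + 18*d - 14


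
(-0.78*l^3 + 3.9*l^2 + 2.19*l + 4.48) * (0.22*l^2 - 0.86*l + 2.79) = -0.1716*l^5 + 1.5288*l^4 - 5.0484*l^3 + 9.9832*l^2 + 2.2573*l + 12.4992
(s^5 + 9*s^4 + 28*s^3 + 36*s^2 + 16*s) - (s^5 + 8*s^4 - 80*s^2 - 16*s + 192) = s^4 + 28*s^3 + 116*s^2 + 32*s - 192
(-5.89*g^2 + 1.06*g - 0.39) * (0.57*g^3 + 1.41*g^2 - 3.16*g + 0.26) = -3.3573*g^5 - 7.7007*g^4 + 19.8847*g^3 - 5.4309*g^2 + 1.508*g - 0.1014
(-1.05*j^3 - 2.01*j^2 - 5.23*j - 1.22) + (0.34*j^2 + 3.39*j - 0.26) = -1.05*j^3 - 1.67*j^2 - 1.84*j - 1.48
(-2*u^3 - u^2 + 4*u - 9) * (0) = 0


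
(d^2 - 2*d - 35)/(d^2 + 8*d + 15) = (d - 7)/(d + 3)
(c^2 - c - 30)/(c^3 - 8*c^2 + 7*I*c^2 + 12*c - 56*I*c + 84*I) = (c + 5)/(c^2 + c*(-2 + 7*I) - 14*I)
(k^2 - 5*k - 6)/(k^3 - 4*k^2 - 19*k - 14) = (k - 6)/(k^2 - 5*k - 14)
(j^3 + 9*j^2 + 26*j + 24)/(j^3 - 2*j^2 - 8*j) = (j^2 + 7*j + 12)/(j*(j - 4))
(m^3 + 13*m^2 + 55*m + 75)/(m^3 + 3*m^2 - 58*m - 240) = (m^2 + 8*m + 15)/(m^2 - 2*m - 48)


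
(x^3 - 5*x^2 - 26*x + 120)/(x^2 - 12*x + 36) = (x^2 + x - 20)/(x - 6)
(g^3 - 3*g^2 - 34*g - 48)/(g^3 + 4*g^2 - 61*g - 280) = (g^2 + 5*g + 6)/(g^2 + 12*g + 35)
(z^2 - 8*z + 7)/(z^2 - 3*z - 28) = (z - 1)/(z + 4)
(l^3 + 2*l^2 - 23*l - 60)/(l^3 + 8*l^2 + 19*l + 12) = (l - 5)/(l + 1)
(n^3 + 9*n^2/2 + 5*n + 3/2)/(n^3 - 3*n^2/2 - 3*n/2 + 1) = (2*n^2 + 7*n + 3)/(2*n^2 - 5*n + 2)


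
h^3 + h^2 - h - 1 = (h - 1)*(h + 1)^2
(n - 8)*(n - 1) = n^2 - 9*n + 8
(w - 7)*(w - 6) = w^2 - 13*w + 42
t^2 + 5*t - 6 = (t - 1)*(t + 6)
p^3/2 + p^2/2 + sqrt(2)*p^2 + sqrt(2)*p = p*(p/2 + sqrt(2))*(p + 1)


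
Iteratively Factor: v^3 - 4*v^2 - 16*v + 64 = (v + 4)*(v^2 - 8*v + 16) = (v - 4)*(v + 4)*(v - 4)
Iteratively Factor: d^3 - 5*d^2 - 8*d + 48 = (d - 4)*(d^2 - d - 12) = (d - 4)*(d + 3)*(d - 4)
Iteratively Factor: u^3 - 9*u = (u - 3)*(u^2 + 3*u) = (u - 3)*(u + 3)*(u)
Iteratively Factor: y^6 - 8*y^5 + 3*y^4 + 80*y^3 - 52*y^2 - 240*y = (y)*(y^5 - 8*y^4 + 3*y^3 + 80*y^2 - 52*y - 240) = y*(y + 2)*(y^4 - 10*y^3 + 23*y^2 + 34*y - 120) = y*(y - 5)*(y + 2)*(y^3 - 5*y^2 - 2*y + 24) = y*(y - 5)*(y - 4)*(y + 2)*(y^2 - y - 6) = y*(y - 5)*(y - 4)*(y + 2)^2*(y - 3)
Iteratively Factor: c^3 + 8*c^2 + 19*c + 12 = (c + 4)*(c^2 + 4*c + 3) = (c + 1)*(c + 4)*(c + 3)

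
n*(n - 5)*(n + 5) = n^3 - 25*n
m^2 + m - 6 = (m - 2)*(m + 3)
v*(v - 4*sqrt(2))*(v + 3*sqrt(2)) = v^3 - sqrt(2)*v^2 - 24*v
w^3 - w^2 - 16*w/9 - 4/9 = (w - 2)*(w + 1/3)*(w + 2/3)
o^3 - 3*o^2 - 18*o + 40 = (o - 5)*(o - 2)*(o + 4)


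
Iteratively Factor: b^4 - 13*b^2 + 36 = (b - 3)*(b^3 + 3*b^2 - 4*b - 12) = (b - 3)*(b + 2)*(b^2 + b - 6) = (b - 3)*(b + 2)*(b + 3)*(b - 2)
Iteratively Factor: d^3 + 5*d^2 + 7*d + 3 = (d + 3)*(d^2 + 2*d + 1) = (d + 1)*(d + 3)*(d + 1)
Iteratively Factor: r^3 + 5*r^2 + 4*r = (r)*(r^2 + 5*r + 4) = r*(r + 4)*(r + 1)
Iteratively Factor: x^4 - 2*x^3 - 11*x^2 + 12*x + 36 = (x + 2)*(x^3 - 4*x^2 - 3*x + 18) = (x + 2)^2*(x^2 - 6*x + 9) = (x - 3)*(x + 2)^2*(x - 3)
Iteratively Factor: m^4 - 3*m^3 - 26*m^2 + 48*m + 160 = (m - 5)*(m^3 + 2*m^2 - 16*m - 32) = (m - 5)*(m + 2)*(m^2 - 16) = (m - 5)*(m - 4)*(m + 2)*(m + 4)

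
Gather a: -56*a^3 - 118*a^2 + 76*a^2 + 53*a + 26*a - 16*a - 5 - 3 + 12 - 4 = -56*a^3 - 42*a^2 + 63*a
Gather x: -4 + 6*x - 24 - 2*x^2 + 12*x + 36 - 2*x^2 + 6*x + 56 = -4*x^2 + 24*x + 64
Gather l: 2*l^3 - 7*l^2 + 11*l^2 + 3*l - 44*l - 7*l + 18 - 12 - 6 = 2*l^3 + 4*l^2 - 48*l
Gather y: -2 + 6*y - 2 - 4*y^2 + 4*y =-4*y^2 + 10*y - 4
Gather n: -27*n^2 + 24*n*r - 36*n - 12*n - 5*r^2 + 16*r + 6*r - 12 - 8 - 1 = -27*n^2 + n*(24*r - 48) - 5*r^2 + 22*r - 21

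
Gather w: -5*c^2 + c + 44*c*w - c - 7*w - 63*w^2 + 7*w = -5*c^2 + 44*c*w - 63*w^2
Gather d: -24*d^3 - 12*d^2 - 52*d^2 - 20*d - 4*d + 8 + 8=-24*d^3 - 64*d^2 - 24*d + 16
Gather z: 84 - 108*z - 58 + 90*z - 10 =16 - 18*z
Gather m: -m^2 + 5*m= -m^2 + 5*m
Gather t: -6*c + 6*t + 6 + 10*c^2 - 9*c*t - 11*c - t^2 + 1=10*c^2 - 17*c - t^2 + t*(6 - 9*c) + 7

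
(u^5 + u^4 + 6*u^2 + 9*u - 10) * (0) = 0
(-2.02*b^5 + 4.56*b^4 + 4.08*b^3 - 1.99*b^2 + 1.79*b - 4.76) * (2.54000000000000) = -5.1308*b^5 + 11.5824*b^4 + 10.3632*b^3 - 5.0546*b^2 + 4.5466*b - 12.0904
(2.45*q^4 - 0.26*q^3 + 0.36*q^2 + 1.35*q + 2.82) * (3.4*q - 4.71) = 8.33*q^5 - 12.4235*q^4 + 2.4486*q^3 + 2.8944*q^2 + 3.2295*q - 13.2822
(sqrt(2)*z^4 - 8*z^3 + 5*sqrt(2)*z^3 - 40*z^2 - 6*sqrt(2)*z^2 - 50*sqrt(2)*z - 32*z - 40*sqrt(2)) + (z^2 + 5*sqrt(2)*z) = sqrt(2)*z^4 - 8*z^3 + 5*sqrt(2)*z^3 - 39*z^2 - 6*sqrt(2)*z^2 - 45*sqrt(2)*z - 32*z - 40*sqrt(2)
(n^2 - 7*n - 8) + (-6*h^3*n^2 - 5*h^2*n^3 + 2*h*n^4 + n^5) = -6*h^3*n^2 - 5*h^2*n^3 + 2*h*n^4 + n^5 + n^2 - 7*n - 8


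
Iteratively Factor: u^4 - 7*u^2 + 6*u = (u - 2)*(u^3 + 2*u^2 - 3*u) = (u - 2)*(u + 3)*(u^2 - u) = u*(u - 2)*(u + 3)*(u - 1)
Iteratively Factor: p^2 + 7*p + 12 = (p + 4)*(p + 3)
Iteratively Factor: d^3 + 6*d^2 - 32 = (d + 4)*(d^2 + 2*d - 8) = (d + 4)^2*(d - 2)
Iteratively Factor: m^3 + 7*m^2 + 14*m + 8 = (m + 1)*(m^2 + 6*m + 8) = (m + 1)*(m + 4)*(m + 2)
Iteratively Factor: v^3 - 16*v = (v)*(v^2 - 16) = v*(v - 4)*(v + 4)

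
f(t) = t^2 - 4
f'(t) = 2*t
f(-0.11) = -3.99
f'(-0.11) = -0.22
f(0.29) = -3.92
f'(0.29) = 0.58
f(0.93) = -3.14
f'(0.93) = 1.86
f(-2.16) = 0.67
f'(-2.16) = -4.32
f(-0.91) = -3.17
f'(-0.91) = -1.82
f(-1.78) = -0.83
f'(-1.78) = -3.56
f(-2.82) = 3.95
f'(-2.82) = -5.64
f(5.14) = 22.42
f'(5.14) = 10.28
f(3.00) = 5.00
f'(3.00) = 6.00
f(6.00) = 32.00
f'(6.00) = 12.00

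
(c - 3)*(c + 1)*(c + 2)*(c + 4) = c^4 + 4*c^3 - 7*c^2 - 34*c - 24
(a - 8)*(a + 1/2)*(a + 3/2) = a^3 - 6*a^2 - 61*a/4 - 6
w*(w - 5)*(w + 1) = w^3 - 4*w^2 - 5*w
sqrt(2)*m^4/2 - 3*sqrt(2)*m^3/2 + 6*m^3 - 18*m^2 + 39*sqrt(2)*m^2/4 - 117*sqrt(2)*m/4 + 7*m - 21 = (m/2 + sqrt(2))*(m - 3)*(m + 7*sqrt(2)/2)*(sqrt(2)*m + 1)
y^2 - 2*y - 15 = (y - 5)*(y + 3)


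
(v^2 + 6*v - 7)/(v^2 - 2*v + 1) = (v + 7)/(v - 1)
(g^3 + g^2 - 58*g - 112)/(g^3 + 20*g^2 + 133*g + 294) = (g^2 - 6*g - 16)/(g^2 + 13*g + 42)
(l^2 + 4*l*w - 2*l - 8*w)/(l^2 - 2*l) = (l + 4*w)/l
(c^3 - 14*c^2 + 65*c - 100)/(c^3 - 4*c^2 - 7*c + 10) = (c^2 - 9*c + 20)/(c^2 + c - 2)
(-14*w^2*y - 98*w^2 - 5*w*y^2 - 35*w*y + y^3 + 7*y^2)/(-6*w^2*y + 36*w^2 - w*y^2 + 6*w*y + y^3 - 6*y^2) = (-7*w*y - 49*w + y^2 + 7*y)/(-3*w*y + 18*w + y^2 - 6*y)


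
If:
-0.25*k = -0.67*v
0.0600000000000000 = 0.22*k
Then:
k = 0.27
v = 0.10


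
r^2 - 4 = (r - 2)*(r + 2)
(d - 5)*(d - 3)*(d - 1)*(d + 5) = d^4 - 4*d^3 - 22*d^2 + 100*d - 75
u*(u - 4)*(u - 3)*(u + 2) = u^4 - 5*u^3 - 2*u^2 + 24*u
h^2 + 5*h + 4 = (h + 1)*(h + 4)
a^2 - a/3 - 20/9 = (a - 5/3)*(a + 4/3)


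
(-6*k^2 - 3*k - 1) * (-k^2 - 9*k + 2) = 6*k^4 + 57*k^3 + 16*k^2 + 3*k - 2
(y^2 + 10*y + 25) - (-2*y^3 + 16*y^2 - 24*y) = 2*y^3 - 15*y^2 + 34*y + 25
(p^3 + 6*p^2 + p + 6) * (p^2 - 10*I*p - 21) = p^5 + 6*p^4 - 10*I*p^4 - 20*p^3 - 60*I*p^3 - 120*p^2 - 10*I*p^2 - 21*p - 60*I*p - 126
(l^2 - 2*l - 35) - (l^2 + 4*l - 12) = -6*l - 23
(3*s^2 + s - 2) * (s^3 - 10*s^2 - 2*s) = 3*s^5 - 29*s^4 - 18*s^3 + 18*s^2 + 4*s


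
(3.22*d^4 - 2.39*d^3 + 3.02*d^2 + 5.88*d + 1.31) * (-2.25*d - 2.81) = -7.245*d^5 - 3.6707*d^4 - 0.0790999999999995*d^3 - 21.7162*d^2 - 19.4703*d - 3.6811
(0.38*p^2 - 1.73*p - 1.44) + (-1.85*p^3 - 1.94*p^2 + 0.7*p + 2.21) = -1.85*p^3 - 1.56*p^2 - 1.03*p + 0.77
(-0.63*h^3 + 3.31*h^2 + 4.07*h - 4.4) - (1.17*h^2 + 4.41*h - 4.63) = -0.63*h^3 + 2.14*h^2 - 0.34*h + 0.23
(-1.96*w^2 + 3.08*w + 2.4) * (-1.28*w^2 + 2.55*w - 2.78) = 2.5088*w^4 - 8.9404*w^3 + 10.2308*w^2 - 2.4424*w - 6.672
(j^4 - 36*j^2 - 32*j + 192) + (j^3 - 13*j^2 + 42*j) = j^4 + j^3 - 49*j^2 + 10*j + 192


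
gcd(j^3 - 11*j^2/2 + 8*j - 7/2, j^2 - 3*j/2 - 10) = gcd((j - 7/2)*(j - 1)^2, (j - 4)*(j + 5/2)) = 1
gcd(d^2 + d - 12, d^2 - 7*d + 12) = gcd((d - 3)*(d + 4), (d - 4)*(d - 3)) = d - 3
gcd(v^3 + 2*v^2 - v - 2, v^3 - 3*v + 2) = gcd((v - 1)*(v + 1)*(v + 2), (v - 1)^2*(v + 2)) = v^2 + v - 2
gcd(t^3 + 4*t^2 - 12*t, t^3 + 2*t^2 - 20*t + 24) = t^2 + 4*t - 12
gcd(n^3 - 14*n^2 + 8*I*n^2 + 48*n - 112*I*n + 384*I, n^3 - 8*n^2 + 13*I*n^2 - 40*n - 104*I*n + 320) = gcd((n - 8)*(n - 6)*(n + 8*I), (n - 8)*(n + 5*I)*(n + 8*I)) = n^2 + n*(-8 + 8*I) - 64*I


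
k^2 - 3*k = k*(k - 3)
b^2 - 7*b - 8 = (b - 8)*(b + 1)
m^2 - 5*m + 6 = (m - 3)*(m - 2)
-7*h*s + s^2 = s*(-7*h + s)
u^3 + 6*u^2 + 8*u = u*(u + 2)*(u + 4)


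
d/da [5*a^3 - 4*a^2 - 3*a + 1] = 15*a^2 - 8*a - 3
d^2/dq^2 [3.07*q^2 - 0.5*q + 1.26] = 6.14000000000000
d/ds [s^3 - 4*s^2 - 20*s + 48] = 3*s^2 - 8*s - 20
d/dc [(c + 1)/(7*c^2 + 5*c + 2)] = (7*c^2 + 5*c - (c + 1)*(14*c + 5) + 2)/(7*c^2 + 5*c + 2)^2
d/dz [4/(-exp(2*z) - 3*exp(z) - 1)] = (8*exp(z) + 12)*exp(z)/(exp(2*z) + 3*exp(z) + 1)^2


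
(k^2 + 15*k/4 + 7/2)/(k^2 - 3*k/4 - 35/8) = 2*(k + 2)/(2*k - 5)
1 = 1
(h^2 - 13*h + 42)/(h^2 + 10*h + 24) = (h^2 - 13*h + 42)/(h^2 + 10*h + 24)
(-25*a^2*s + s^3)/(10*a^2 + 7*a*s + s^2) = s*(-5*a + s)/(2*a + s)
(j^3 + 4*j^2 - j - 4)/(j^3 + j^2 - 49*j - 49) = (j^2 + 3*j - 4)/(j^2 - 49)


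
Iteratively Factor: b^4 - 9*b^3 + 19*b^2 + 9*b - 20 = (b - 1)*(b^3 - 8*b^2 + 11*b + 20) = (b - 4)*(b - 1)*(b^2 - 4*b - 5) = (b - 4)*(b - 1)*(b + 1)*(b - 5)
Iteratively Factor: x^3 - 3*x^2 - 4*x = (x - 4)*(x^2 + x) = x*(x - 4)*(x + 1)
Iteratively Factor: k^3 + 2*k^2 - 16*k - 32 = (k + 2)*(k^2 - 16) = (k - 4)*(k + 2)*(k + 4)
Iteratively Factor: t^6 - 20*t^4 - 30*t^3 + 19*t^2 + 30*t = (t)*(t^5 - 20*t^3 - 30*t^2 + 19*t + 30) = t*(t + 2)*(t^4 - 2*t^3 - 16*t^2 + 2*t + 15) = t*(t + 2)*(t + 3)*(t^3 - 5*t^2 - t + 5) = t*(t + 1)*(t + 2)*(t + 3)*(t^2 - 6*t + 5) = t*(t - 5)*(t + 1)*(t + 2)*(t + 3)*(t - 1)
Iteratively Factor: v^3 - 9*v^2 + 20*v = (v - 5)*(v^2 - 4*v) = (v - 5)*(v - 4)*(v)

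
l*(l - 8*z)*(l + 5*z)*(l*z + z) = l^4*z - 3*l^3*z^2 + l^3*z - 40*l^2*z^3 - 3*l^2*z^2 - 40*l*z^3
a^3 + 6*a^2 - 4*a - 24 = (a - 2)*(a + 2)*(a + 6)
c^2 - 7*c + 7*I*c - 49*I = (c - 7)*(c + 7*I)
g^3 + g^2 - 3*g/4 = g*(g - 1/2)*(g + 3/2)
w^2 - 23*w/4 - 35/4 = (w - 7)*(w + 5/4)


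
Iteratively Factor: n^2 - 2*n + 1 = (n - 1)*(n - 1)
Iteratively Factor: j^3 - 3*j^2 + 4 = (j - 2)*(j^2 - j - 2) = (j - 2)*(j + 1)*(j - 2)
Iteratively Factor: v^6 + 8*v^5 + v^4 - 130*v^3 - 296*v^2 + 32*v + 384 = (v - 4)*(v^5 + 12*v^4 + 49*v^3 + 66*v^2 - 32*v - 96) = (v - 4)*(v + 3)*(v^4 + 9*v^3 + 22*v^2 - 32) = (v - 4)*(v + 3)*(v + 4)*(v^3 + 5*v^2 + 2*v - 8) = (v - 4)*(v - 1)*(v + 3)*(v + 4)*(v^2 + 6*v + 8) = (v - 4)*(v - 1)*(v + 2)*(v + 3)*(v + 4)*(v + 4)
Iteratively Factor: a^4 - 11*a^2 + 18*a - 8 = (a - 1)*(a^3 + a^2 - 10*a + 8) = (a - 2)*(a - 1)*(a^2 + 3*a - 4) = (a - 2)*(a - 1)^2*(a + 4)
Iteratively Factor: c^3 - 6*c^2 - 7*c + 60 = (c + 3)*(c^2 - 9*c + 20) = (c - 5)*(c + 3)*(c - 4)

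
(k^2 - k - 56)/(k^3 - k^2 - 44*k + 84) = (k - 8)/(k^2 - 8*k + 12)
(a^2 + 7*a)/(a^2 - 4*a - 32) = a*(a + 7)/(a^2 - 4*a - 32)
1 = 1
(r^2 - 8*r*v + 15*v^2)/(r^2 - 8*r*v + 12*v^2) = (r^2 - 8*r*v + 15*v^2)/(r^2 - 8*r*v + 12*v^2)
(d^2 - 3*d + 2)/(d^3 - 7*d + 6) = 1/(d + 3)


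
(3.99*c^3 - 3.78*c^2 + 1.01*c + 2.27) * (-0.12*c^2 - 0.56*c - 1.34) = -0.4788*c^5 - 1.7808*c^4 - 3.351*c^3 + 4.2272*c^2 - 2.6246*c - 3.0418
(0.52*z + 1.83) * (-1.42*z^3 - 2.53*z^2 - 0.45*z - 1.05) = -0.7384*z^4 - 3.9142*z^3 - 4.8639*z^2 - 1.3695*z - 1.9215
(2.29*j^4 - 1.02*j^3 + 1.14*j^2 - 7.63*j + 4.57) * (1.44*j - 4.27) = 3.2976*j^5 - 11.2471*j^4 + 5.997*j^3 - 15.855*j^2 + 39.1609*j - 19.5139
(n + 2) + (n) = 2*n + 2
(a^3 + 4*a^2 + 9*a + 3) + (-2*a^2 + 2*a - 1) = a^3 + 2*a^2 + 11*a + 2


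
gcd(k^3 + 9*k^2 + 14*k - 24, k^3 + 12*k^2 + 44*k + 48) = k^2 + 10*k + 24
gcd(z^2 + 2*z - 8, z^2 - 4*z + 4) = z - 2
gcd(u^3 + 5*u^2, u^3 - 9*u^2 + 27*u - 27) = 1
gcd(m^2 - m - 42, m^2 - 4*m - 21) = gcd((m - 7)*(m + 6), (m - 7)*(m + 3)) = m - 7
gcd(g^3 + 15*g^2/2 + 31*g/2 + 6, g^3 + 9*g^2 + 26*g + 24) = g^2 + 7*g + 12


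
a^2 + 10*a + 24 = (a + 4)*(a + 6)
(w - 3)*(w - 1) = w^2 - 4*w + 3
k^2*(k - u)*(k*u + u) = k^4*u - k^3*u^2 + k^3*u - k^2*u^2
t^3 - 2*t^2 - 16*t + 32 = (t - 4)*(t - 2)*(t + 4)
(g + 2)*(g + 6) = g^2 + 8*g + 12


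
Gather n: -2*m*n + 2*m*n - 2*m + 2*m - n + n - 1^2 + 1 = 0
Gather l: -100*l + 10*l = -90*l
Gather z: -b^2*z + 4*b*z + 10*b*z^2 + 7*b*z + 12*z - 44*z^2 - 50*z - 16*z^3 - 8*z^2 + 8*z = -16*z^3 + z^2*(10*b - 52) + z*(-b^2 + 11*b - 30)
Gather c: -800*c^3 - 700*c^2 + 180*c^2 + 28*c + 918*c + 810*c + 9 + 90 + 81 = -800*c^3 - 520*c^2 + 1756*c + 180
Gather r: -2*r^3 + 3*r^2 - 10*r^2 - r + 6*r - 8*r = -2*r^3 - 7*r^2 - 3*r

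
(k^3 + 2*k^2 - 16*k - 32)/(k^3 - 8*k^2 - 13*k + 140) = (k^2 - 2*k - 8)/(k^2 - 12*k + 35)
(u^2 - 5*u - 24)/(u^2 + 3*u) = (u - 8)/u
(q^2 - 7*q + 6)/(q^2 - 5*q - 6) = (q - 1)/(q + 1)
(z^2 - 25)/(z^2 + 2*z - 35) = (z + 5)/(z + 7)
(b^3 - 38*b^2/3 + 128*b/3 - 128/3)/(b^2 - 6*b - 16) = (3*b^2 - 14*b + 16)/(3*(b + 2))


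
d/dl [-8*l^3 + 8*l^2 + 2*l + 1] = -24*l^2 + 16*l + 2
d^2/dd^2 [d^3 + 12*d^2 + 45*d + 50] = 6*d + 24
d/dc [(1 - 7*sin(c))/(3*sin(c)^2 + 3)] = -(2*sin(c) + 7*cos(c)^2)*cos(c)/(3*(sin(c)^2 + 1)^2)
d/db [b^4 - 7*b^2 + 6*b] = 4*b^3 - 14*b + 6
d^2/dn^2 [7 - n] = 0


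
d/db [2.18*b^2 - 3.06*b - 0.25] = 4.36*b - 3.06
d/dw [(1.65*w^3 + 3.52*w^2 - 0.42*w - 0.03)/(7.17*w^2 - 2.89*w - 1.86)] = (11.8305*w^4 - 9.53699999999999*w^3 - 16.3684*w^2 - 12.6642*w + 0.6945)/(51.4089*w^4 - 41.4426*w^3 - 18.3203*w^2 + 10.7508*w + 3.4596)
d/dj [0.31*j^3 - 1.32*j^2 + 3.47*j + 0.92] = 0.93*j^2 - 2.64*j + 3.47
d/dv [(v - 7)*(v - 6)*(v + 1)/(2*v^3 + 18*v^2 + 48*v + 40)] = (21*v^3 - 52*v^2 - 511*v - 214)/(2*(v^5 + 16*v^4 + 97*v^3 + 278*v^2 + 380*v + 200))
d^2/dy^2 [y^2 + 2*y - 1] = 2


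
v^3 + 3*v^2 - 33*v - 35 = (v - 5)*(v + 1)*(v + 7)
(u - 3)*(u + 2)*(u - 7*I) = u^3 - u^2 - 7*I*u^2 - 6*u + 7*I*u + 42*I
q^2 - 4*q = q*(q - 4)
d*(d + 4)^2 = d^3 + 8*d^2 + 16*d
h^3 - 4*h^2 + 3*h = h*(h - 3)*(h - 1)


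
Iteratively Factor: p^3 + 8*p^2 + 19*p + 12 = (p + 3)*(p^2 + 5*p + 4) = (p + 3)*(p + 4)*(p + 1)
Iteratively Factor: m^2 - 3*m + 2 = (m - 2)*(m - 1)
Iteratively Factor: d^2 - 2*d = (d - 2)*(d)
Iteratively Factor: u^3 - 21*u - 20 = (u - 5)*(u^2 + 5*u + 4) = (u - 5)*(u + 1)*(u + 4)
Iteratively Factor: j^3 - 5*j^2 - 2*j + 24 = (j - 3)*(j^2 - 2*j - 8) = (j - 4)*(j - 3)*(j + 2)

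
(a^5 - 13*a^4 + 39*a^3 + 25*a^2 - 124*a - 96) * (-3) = -3*a^5 + 39*a^4 - 117*a^3 - 75*a^2 + 372*a + 288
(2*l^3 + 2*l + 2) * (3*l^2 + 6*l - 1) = 6*l^5 + 12*l^4 + 4*l^3 + 18*l^2 + 10*l - 2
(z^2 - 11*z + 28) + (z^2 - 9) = 2*z^2 - 11*z + 19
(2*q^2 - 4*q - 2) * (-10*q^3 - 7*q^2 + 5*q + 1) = -20*q^5 + 26*q^4 + 58*q^3 - 4*q^2 - 14*q - 2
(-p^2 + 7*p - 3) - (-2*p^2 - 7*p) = p^2 + 14*p - 3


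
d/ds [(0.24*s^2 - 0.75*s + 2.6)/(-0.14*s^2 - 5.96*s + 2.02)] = (-1.5354*s^2 + 1.6976*s + 13.981)/(0.0196*s^4 + 1.6688*s^3 + 34.956*s^2 - 24.0784*s + 4.0804)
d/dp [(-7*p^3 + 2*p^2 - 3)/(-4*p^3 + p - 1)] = (p*(21*p - 4)*(4*p^3 - p + 1) - (12*p^2 - 1)*(7*p^3 - 2*p^2 + 3))/(4*p^3 - p + 1)^2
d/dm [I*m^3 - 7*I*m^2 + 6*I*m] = I*(3*m^2 - 14*m + 6)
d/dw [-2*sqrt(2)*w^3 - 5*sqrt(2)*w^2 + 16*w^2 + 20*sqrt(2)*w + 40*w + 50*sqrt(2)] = -6*sqrt(2)*w^2 - 10*sqrt(2)*w + 32*w + 20*sqrt(2) + 40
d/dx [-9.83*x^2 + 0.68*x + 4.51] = 0.68 - 19.66*x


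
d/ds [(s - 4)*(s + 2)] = 2*s - 2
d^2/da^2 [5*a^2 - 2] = 10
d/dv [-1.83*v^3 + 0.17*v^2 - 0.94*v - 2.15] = -5.49*v^2 + 0.34*v - 0.94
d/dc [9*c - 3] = 9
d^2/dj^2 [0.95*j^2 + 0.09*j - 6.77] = 1.90000000000000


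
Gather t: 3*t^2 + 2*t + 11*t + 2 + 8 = 3*t^2 + 13*t + 10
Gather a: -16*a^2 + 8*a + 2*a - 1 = -16*a^2 + 10*a - 1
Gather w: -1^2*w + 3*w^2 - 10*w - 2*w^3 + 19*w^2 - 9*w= -2*w^3 + 22*w^2 - 20*w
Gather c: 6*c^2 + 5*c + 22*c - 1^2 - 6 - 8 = 6*c^2 + 27*c - 15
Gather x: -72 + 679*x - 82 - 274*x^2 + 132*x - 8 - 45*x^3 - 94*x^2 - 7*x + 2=-45*x^3 - 368*x^2 + 804*x - 160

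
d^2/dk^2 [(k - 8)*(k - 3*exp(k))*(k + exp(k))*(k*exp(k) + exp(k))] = (k^4 - 8*k^3*exp(k) + k^3 - 27*k^2*exp(2*k) + 32*k^2*exp(k) - 38*k^2 + 153*k*exp(2*k) + 164*k*exp(k) - 74*k + 336*exp(2*k) + 92*exp(k) - 16)*exp(k)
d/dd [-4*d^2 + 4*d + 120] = 4 - 8*d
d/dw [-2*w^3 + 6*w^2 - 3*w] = -6*w^2 + 12*w - 3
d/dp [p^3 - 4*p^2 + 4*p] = 3*p^2 - 8*p + 4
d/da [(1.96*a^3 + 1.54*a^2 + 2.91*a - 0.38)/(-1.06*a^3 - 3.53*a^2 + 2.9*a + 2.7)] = (-5.2864*a^4 + 17.5372*a^3 + 29.4059*a^2 + 5.6332*a + 8.959)/(1.1236*a^6 + 7.4836*a^5 + 6.3129*a^4 - 26.198*a^3 - 10.652*a^2 + 15.66*a + 7.29)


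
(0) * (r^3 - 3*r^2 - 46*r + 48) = 0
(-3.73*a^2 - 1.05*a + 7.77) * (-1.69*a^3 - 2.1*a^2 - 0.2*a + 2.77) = 6.3037*a^5 + 9.6075*a^4 - 10.1803*a^3 - 26.4391*a^2 - 4.4625*a + 21.5229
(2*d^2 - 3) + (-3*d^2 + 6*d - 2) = -d^2 + 6*d - 5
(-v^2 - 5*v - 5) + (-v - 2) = -v^2 - 6*v - 7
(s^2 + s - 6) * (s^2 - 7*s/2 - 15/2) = s^4 - 5*s^3/2 - 17*s^2 + 27*s/2 + 45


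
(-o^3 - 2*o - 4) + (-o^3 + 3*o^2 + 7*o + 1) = -2*o^3 + 3*o^2 + 5*o - 3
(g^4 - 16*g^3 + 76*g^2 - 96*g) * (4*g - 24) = 4*g^5 - 88*g^4 + 688*g^3 - 2208*g^2 + 2304*g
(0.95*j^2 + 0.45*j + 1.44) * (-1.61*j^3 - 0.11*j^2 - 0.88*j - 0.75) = -1.5295*j^5 - 0.829*j^4 - 3.2039*j^3 - 1.2669*j^2 - 1.6047*j - 1.08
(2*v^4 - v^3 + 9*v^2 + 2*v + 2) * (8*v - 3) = 16*v^5 - 14*v^4 + 75*v^3 - 11*v^2 + 10*v - 6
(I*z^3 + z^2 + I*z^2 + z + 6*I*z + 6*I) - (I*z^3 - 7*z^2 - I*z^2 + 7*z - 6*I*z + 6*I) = 8*z^2 + 2*I*z^2 - 6*z + 12*I*z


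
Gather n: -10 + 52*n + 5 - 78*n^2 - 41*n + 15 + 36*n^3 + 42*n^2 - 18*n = 36*n^3 - 36*n^2 - 7*n + 10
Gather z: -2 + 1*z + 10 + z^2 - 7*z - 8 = z^2 - 6*z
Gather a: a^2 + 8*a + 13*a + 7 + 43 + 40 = a^2 + 21*a + 90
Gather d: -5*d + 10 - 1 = 9 - 5*d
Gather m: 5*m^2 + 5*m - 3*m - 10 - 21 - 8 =5*m^2 + 2*m - 39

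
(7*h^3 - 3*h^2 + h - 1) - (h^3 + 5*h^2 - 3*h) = 6*h^3 - 8*h^2 + 4*h - 1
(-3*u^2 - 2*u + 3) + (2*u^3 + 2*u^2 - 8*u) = 2*u^3 - u^2 - 10*u + 3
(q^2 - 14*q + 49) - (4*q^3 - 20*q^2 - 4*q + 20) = -4*q^3 + 21*q^2 - 10*q + 29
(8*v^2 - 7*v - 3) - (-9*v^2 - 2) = 17*v^2 - 7*v - 1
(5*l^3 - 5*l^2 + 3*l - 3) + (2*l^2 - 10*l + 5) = 5*l^3 - 3*l^2 - 7*l + 2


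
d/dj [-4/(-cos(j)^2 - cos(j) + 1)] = 4*(2*cos(j) + 1)*sin(j)/(-sin(j)^2 + cos(j))^2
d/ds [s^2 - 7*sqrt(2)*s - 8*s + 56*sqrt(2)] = 2*s - 7*sqrt(2) - 8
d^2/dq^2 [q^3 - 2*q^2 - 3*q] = 6*q - 4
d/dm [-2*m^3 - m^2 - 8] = 2*m*(-3*m - 1)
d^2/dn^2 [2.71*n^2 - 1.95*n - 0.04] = 5.42000000000000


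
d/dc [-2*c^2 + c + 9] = 1 - 4*c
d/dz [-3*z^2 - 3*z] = -6*z - 3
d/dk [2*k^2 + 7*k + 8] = 4*k + 7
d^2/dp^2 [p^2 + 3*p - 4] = 2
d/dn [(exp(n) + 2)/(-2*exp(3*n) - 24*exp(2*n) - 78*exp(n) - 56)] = (exp(3*n) + 9*exp(2*n) + 24*exp(n) + 25)*exp(n)/(exp(6*n) + 24*exp(5*n) + 222*exp(4*n) + 992*exp(3*n) + 2193*exp(2*n) + 2184*exp(n) + 784)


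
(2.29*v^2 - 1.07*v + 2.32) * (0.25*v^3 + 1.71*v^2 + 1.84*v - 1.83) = 0.5725*v^5 + 3.6484*v^4 + 2.9639*v^3 - 2.1923*v^2 + 6.2269*v - 4.2456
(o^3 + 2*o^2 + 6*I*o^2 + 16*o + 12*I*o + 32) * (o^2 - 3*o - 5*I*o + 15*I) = o^5 - o^4 + I*o^4 + 40*o^3 - I*o^3 - 46*o^2 - 86*I*o^2 - 276*o + 80*I*o + 480*I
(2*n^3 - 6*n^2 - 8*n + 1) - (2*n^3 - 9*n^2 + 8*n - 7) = 3*n^2 - 16*n + 8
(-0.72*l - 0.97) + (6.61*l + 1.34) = 5.89*l + 0.37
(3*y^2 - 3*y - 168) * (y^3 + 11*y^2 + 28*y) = 3*y^5 + 30*y^4 - 117*y^3 - 1932*y^2 - 4704*y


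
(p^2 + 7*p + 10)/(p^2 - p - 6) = (p + 5)/(p - 3)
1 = 1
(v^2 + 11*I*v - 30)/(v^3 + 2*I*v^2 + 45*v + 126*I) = (v + 5*I)/(v^2 - 4*I*v + 21)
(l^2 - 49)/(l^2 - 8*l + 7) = (l + 7)/(l - 1)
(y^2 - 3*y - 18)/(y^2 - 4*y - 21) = (y - 6)/(y - 7)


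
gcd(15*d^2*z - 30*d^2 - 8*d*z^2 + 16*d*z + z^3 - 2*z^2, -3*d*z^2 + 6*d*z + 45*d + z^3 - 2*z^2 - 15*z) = -3*d + z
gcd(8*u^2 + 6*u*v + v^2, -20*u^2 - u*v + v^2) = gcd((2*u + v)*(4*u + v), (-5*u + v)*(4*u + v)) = 4*u + v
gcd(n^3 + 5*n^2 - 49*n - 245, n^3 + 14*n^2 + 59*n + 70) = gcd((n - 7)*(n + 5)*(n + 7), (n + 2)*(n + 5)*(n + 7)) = n^2 + 12*n + 35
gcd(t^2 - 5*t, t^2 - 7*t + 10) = t - 5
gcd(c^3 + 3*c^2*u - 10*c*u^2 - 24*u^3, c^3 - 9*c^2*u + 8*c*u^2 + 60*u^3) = c + 2*u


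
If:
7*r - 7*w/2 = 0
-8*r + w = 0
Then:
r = 0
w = 0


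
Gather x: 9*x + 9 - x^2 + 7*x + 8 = -x^2 + 16*x + 17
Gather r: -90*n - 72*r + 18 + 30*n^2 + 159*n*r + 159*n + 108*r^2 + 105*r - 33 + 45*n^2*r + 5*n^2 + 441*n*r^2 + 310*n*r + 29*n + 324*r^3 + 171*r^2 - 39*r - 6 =35*n^2 + 98*n + 324*r^3 + r^2*(441*n + 279) + r*(45*n^2 + 469*n - 6) - 21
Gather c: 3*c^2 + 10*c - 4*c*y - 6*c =3*c^2 + c*(4 - 4*y)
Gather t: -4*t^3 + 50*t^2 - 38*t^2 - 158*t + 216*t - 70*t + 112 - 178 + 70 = -4*t^3 + 12*t^2 - 12*t + 4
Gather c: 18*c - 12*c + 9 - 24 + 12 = 6*c - 3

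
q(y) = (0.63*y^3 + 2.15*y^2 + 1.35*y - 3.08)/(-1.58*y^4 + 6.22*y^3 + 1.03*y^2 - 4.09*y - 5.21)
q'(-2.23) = 0.03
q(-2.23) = 0.02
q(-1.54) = 0.08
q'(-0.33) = -0.56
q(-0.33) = 0.83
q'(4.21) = 7.57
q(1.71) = 1.03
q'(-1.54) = 0.21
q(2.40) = 0.87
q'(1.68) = -1.24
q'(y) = (1.89*y^2 + 4.3*y + 1.35)/(-1.58*y^4 + 6.22*y^3 + 1.03*y^2 - 4.09*y - 5.21) + (0.63*y^3 + 2.15*y^2 + 1.35*y - 3.08)*(6.32*y^3 - 18.66*y^2 - 2.06*y + 4.09)/(-1.58*y^4 + 6.22*y^3 + 1.03*y^2 - 4.09*y - 5.21)^2 = (0.9954*y^6 + 6.794*y^5 - 6.3251*y^4 - 41.413*y^3 + 37.4419*y^2 - 16.0582*y - 19.6307)/(2.4964*y^8 - 19.6552*y^7 + 35.4336*y^6 + 25.7376*y^5 - 33.3551*y^4 - 73.2378*y^3 + 5.9955*y^2 + 42.6178*y + 27.1441)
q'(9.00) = 0.03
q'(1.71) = -1.06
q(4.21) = -2.41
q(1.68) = 1.07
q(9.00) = -0.11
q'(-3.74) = -0.00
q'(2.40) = 0.18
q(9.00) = -0.11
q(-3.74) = 0.02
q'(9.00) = 0.03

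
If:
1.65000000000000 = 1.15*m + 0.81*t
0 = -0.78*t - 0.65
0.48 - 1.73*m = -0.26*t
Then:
No Solution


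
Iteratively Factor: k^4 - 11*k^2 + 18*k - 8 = (k - 1)*(k^3 + k^2 - 10*k + 8) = (k - 2)*(k - 1)*(k^2 + 3*k - 4) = (k - 2)*(k - 1)^2*(k + 4)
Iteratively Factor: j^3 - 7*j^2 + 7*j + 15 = (j - 3)*(j^2 - 4*j - 5) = (j - 5)*(j - 3)*(j + 1)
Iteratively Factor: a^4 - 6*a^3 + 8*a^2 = (a - 4)*(a^3 - 2*a^2) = a*(a - 4)*(a^2 - 2*a) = a*(a - 4)*(a - 2)*(a)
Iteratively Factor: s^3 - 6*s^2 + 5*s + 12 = (s - 3)*(s^2 - 3*s - 4) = (s - 4)*(s - 3)*(s + 1)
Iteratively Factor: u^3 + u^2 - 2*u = (u - 1)*(u^2 + 2*u) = u*(u - 1)*(u + 2)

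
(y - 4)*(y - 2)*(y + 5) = y^3 - y^2 - 22*y + 40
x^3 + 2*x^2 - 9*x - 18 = (x - 3)*(x + 2)*(x + 3)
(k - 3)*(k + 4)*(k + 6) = k^3 + 7*k^2 - 6*k - 72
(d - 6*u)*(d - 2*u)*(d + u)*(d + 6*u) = d^4 - d^3*u - 38*d^2*u^2 + 36*d*u^3 + 72*u^4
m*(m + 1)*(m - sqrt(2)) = m^3 - sqrt(2)*m^2 + m^2 - sqrt(2)*m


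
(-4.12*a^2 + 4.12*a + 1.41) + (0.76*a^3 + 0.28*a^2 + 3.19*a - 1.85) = 0.76*a^3 - 3.84*a^2 + 7.31*a - 0.44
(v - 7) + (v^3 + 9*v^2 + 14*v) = v^3 + 9*v^2 + 15*v - 7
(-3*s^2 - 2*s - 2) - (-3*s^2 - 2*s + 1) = -3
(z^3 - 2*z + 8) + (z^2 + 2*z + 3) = z^3 + z^2 + 11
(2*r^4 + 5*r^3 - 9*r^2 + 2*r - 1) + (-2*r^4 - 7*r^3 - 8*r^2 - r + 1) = -2*r^3 - 17*r^2 + r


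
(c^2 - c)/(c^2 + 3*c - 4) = c/(c + 4)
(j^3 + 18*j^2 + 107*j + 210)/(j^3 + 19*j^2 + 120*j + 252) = (j + 5)/(j + 6)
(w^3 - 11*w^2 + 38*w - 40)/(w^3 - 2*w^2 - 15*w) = (w^2 - 6*w + 8)/(w*(w + 3))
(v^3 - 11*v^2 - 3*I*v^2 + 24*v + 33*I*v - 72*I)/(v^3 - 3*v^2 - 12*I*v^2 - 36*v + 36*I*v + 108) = (v^2 - v*(8 + 3*I) + 24*I)/(v^2 - 12*I*v - 36)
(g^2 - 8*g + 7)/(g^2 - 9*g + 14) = (g - 1)/(g - 2)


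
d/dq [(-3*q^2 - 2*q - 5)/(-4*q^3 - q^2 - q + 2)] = (2*(3*q + 1)*(4*q^3 + q^2 + q - 2) - (3*q^2 + 2*q + 5)*(12*q^2 + 2*q + 1))/(4*q^3 + q^2 + q - 2)^2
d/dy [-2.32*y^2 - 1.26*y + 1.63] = -4.64*y - 1.26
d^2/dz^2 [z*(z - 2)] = 2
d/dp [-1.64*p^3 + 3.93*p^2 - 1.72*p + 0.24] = -4.92*p^2 + 7.86*p - 1.72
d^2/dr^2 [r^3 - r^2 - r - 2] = 6*r - 2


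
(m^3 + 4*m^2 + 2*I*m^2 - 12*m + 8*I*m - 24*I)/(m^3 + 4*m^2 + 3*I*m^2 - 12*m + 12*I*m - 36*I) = (m + 2*I)/(m + 3*I)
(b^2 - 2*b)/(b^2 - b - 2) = b/(b + 1)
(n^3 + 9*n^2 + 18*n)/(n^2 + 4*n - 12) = n*(n + 3)/(n - 2)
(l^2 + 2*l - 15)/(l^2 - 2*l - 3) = (l + 5)/(l + 1)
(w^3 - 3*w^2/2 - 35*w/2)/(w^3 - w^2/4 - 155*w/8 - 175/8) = 4*w/(4*w + 5)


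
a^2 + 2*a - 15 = (a - 3)*(a + 5)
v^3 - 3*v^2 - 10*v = v*(v - 5)*(v + 2)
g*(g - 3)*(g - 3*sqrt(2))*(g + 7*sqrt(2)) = g^4 - 3*g^3 + 4*sqrt(2)*g^3 - 42*g^2 - 12*sqrt(2)*g^2 + 126*g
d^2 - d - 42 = (d - 7)*(d + 6)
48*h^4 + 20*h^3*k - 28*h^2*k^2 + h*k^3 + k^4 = (-4*h + k)*(-2*h + k)*(h + k)*(6*h + k)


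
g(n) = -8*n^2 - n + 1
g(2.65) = -57.83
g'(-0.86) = 12.76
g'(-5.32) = 84.12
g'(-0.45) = 6.20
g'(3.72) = -60.52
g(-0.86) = -4.06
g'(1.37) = -22.92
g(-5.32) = -220.10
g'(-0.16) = 1.56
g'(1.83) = -30.28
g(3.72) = -113.43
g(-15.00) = -1784.00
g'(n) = -16*n - 1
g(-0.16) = 0.96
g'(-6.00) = 95.00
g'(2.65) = -43.40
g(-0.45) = -0.17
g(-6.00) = -281.00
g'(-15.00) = 239.00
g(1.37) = -15.39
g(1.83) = -27.62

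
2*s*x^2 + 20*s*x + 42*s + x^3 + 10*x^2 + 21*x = (2*s + x)*(x + 3)*(x + 7)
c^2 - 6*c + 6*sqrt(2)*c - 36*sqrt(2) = (c - 6)*(c + 6*sqrt(2))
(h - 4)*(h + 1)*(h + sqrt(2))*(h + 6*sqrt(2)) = h^4 - 3*h^3 + 7*sqrt(2)*h^3 - 21*sqrt(2)*h^2 + 8*h^2 - 28*sqrt(2)*h - 36*h - 48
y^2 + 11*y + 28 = (y + 4)*(y + 7)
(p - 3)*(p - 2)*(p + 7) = p^3 + 2*p^2 - 29*p + 42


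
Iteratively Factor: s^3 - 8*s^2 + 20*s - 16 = (s - 2)*(s^2 - 6*s + 8) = (s - 2)^2*(s - 4)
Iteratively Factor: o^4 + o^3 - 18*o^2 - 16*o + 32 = (o - 1)*(o^3 + 2*o^2 - 16*o - 32) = (o - 4)*(o - 1)*(o^2 + 6*o + 8) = (o - 4)*(o - 1)*(o + 4)*(o + 2)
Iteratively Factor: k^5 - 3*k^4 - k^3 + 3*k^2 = (k - 3)*(k^4 - k^2) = (k - 3)*(k - 1)*(k^3 + k^2) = (k - 3)*(k - 1)*(k + 1)*(k^2) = k*(k - 3)*(k - 1)*(k + 1)*(k)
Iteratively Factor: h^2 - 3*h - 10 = (h - 5)*(h + 2)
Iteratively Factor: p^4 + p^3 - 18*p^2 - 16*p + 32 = (p + 4)*(p^3 - 3*p^2 - 6*p + 8) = (p - 1)*(p + 4)*(p^2 - 2*p - 8) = (p - 4)*(p - 1)*(p + 4)*(p + 2)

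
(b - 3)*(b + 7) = b^2 + 4*b - 21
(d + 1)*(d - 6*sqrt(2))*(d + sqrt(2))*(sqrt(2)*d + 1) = sqrt(2)*d^4 - 9*d^3 + sqrt(2)*d^3 - 17*sqrt(2)*d^2 - 9*d^2 - 17*sqrt(2)*d - 12*d - 12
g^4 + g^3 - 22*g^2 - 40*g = g*(g - 5)*(g + 2)*(g + 4)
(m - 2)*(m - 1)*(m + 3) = m^3 - 7*m + 6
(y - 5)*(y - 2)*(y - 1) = y^3 - 8*y^2 + 17*y - 10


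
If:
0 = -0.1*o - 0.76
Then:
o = -7.60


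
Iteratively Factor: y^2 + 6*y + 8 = (y + 2)*(y + 4)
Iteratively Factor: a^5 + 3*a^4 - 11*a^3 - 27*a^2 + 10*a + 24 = (a + 2)*(a^4 + a^3 - 13*a^2 - a + 12) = (a + 2)*(a + 4)*(a^3 - 3*a^2 - a + 3) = (a - 3)*(a + 2)*(a + 4)*(a^2 - 1) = (a - 3)*(a - 1)*(a + 2)*(a + 4)*(a + 1)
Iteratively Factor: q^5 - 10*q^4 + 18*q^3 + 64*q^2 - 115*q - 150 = (q - 5)*(q^4 - 5*q^3 - 7*q^2 + 29*q + 30) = (q - 5)*(q + 2)*(q^3 - 7*q^2 + 7*q + 15) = (q - 5)*(q + 1)*(q + 2)*(q^2 - 8*q + 15) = (q - 5)^2*(q + 1)*(q + 2)*(q - 3)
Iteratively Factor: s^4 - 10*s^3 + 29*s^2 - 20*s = (s - 4)*(s^3 - 6*s^2 + 5*s) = (s - 4)*(s - 1)*(s^2 - 5*s) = (s - 5)*(s - 4)*(s - 1)*(s)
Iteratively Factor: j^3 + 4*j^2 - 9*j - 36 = (j - 3)*(j^2 + 7*j + 12) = (j - 3)*(j + 3)*(j + 4)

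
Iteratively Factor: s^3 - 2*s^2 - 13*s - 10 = (s + 1)*(s^2 - 3*s - 10) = (s - 5)*(s + 1)*(s + 2)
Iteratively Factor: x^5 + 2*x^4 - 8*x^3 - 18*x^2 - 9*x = (x + 3)*(x^4 - x^3 - 5*x^2 - 3*x) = (x - 3)*(x + 3)*(x^3 + 2*x^2 + x) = x*(x - 3)*(x + 3)*(x^2 + 2*x + 1) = x*(x - 3)*(x + 1)*(x + 3)*(x + 1)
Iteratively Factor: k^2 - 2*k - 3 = (k + 1)*(k - 3)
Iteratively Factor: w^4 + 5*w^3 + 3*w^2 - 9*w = (w)*(w^3 + 5*w^2 + 3*w - 9) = w*(w + 3)*(w^2 + 2*w - 3) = w*(w - 1)*(w + 3)*(w + 3)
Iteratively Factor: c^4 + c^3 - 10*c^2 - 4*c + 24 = (c - 2)*(c^3 + 3*c^2 - 4*c - 12) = (c - 2)*(c + 3)*(c^2 - 4) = (c - 2)^2*(c + 3)*(c + 2)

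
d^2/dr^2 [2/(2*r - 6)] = 2/(r - 3)^3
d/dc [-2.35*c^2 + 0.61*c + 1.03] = 0.61 - 4.7*c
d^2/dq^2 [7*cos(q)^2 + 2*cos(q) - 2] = -2*cos(q) - 14*cos(2*q)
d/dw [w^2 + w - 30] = 2*w + 1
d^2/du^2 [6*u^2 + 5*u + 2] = 12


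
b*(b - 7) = b^2 - 7*b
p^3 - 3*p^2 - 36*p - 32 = (p - 8)*(p + 1)*(p + 4)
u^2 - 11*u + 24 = (u - 8)*(u - 3)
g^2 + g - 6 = (g - 2)*(g + 3)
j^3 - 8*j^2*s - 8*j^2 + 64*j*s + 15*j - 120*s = (j - 5)*(j - 3)*(j - 8*s)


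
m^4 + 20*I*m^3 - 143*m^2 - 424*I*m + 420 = (m + 2*I)*(m + 5*I)*(m + 6*I)*(m + 7*I)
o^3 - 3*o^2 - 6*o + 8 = (o - 4)*(o - 1)*(o + 2)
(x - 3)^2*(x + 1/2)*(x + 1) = x^4 - 9*x^3/2 + x^2/2 + 21*x/2 + 9/2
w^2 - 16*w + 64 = (w - 8)^2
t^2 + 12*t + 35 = (t + 5)*(t + 7)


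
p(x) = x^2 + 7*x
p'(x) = 2*x + 7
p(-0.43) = -2.83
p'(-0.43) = 6.14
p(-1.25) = -7.19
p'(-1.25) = 4.50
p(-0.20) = -1.36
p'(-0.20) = 6.60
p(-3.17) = -12.14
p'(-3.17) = 0.66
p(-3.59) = -12.24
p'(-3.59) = -0.18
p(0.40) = 2.96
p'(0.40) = 7.80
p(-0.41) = -2.70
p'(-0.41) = 6.18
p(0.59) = 4.48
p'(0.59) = 8.18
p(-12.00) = 60.00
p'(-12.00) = -17.00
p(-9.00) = 18.00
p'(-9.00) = -11.00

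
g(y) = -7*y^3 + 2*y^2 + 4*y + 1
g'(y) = -21*y^2 + 4*y + 4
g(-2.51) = 114.25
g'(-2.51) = -138.34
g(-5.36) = 1114.95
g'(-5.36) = -620.76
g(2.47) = -82.40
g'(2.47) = -114.24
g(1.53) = -13.27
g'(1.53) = -39.04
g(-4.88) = 842.61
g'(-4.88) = -515.62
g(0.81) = 1.83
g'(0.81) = -6.54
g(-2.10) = 66.25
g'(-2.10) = -97.01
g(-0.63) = 1.02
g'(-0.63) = -6.85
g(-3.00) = 196.00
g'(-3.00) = -197.00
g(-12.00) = 12337.00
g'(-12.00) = -3068.00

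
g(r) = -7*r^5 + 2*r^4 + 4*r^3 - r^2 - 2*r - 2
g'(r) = -35*r^4 + 8*r^3 + 12*r^2 - 2*r - 2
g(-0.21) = -1.65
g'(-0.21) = -1.19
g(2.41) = -458.26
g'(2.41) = -1005.83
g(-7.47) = 167334.78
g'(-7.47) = -111633.03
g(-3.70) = 5018.01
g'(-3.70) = -6795.11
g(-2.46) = 641.19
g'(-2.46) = -1325.32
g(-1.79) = 124.60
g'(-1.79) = -365.17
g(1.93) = -140.53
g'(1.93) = -389.27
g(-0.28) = -1.58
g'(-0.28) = -0.89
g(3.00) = -1448.00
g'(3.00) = -2519.00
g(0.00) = -2.00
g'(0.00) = -2.00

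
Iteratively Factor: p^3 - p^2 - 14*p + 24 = (p - 2)*(p^2 + p - 12) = (p - 2)*(p + 4)*(p - 3)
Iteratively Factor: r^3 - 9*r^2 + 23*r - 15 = (r - 3)*(r^2 - 6*r + 5) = (r - 5)*(r - 3)*(r - 1)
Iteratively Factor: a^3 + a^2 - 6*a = (a)*(a^2 + a - 6) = a*(a + 3)*(a - 2)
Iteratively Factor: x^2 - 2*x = (x)*(x - 2)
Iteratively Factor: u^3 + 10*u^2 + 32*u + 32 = (u + 2)*(u^2 + 8*u + 16) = (u + 2)*(u + 4)*(u + 4)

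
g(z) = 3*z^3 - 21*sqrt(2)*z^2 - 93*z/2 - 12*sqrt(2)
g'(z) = 9*z^2 - 42*sqrt(2)*z - 93/2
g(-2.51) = -134.80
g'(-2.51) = 159.29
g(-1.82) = -48.80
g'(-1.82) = 91.41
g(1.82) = -181.89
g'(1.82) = -124.79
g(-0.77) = -0.14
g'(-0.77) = 4.57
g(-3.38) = -314.93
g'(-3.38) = 257.08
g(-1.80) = -46.99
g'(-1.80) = 89.57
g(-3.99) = -494.80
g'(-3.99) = 333.77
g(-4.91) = -859.74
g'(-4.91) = 462.11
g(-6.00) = -1455.12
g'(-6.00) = 633.88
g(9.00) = -654.05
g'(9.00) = 147.93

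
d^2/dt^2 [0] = 0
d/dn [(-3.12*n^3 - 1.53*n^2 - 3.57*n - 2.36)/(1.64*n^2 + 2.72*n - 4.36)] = (-5.1168*n^4 - 16.9728*n^3 + 42.5028*n^2 + 21.0824*n + 21.9844)/(2.6896*n^4 + 8.9216*n^3 - 6.9024*n^2 - 23.7184*n + 19.0096)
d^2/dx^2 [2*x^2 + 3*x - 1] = 4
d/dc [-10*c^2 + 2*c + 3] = 2 - 20*c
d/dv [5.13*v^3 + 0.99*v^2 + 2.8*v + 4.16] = 15.39*v^2 + 1.98*v + 2.8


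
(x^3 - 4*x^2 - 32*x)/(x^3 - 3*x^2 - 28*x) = (x - 8)/(x - 7)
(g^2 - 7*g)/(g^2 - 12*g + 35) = g/(g - 5)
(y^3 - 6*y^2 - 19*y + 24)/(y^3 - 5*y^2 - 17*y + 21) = (y - 8)/(y - 7)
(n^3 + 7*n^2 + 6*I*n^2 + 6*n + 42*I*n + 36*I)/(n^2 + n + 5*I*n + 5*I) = (n^2 + 6*n*(1 + I) + 36*I)/(n + 5*I)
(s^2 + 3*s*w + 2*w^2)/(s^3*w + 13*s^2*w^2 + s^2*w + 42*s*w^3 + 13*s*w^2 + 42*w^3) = (s^2 + 3*s*w + 2*w^2)/(w*(s^3 + 13*s^2*w + s^2 + 42*s*w^2 + 13*s*w + 42*w^2))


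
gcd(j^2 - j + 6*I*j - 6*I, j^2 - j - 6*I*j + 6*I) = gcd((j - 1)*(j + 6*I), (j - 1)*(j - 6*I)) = j - 1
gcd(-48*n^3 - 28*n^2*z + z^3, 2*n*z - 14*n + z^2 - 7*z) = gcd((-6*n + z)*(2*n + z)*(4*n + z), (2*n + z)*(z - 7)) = 2*n + z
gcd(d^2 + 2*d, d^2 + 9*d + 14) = d + 2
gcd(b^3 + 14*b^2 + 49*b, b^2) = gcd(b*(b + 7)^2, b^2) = b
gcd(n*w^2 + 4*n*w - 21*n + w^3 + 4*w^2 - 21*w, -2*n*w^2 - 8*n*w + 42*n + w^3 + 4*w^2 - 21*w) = w^2 + 4*w - 21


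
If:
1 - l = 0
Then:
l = 1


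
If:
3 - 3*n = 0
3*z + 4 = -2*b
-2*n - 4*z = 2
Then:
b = -1/2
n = 1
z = -1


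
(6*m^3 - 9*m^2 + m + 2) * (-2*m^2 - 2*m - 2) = -12*m^5 + 6*m^4 + 4*m^3 + 12*m^2 - 6*m - 4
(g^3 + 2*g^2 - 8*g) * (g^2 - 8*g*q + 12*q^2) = g^5 - 8*g^4*q + 2*g^4 + 12*g^3*q^2 - 16*g^3*q - 8*g^3 + 24*g^2*q^2 + 64*g^2*q - 96*g*q^2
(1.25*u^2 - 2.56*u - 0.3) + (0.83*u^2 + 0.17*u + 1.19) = 2.08*u^2 - 2.39*u + 0.89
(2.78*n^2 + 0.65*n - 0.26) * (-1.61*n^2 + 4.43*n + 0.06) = -4.4758*n^4 + 11.2689*n^3 + 3.4649*n^2 - 1.1128*n - 0.0156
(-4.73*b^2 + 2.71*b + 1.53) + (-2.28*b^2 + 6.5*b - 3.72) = -7.01*b^2 + 9.21*b - 2.19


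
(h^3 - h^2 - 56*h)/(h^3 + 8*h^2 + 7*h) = (h - 8)/(h + 1)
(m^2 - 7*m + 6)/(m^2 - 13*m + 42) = (m - 1)/(m - 7)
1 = 1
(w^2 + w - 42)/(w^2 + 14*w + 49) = (w - 6)/(w + 7)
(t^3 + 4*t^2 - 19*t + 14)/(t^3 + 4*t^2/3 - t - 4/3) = 3*(t^2 + 5*t - 14)/(3*t^2 + 7*t + 4)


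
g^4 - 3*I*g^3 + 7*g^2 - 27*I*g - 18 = (g - 3*I)*(g - 2*I)*(g - I)*(g + 3*I)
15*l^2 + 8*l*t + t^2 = (3*l + t)*(5*l + t)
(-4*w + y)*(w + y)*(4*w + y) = -16*w^3 - 16*w^2*y + w*y^2 + y^3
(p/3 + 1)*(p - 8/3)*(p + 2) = p^3/3 + 7*p^2/9 - 22*p/9 - 16/3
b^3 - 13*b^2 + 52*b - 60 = (b - 6)*(b - 5)*(b - 2)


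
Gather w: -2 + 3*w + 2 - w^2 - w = -w^2 + 2*w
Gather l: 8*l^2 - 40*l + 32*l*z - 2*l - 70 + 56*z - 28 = 8*l^2 + l*(32*z - 42) + 56*z - 98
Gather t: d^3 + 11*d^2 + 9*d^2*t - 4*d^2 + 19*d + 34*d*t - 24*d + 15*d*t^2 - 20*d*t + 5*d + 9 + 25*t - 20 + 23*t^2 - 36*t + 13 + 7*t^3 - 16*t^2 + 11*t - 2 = d^3 + 7*d^2 + 7*t^3 + t^2*(15*d + 7) + t*(9*d^2 + 14*d)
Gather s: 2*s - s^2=-s^2 + 2*s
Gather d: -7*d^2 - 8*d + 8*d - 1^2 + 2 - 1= -7*d^2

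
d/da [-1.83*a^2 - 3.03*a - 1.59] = -3.66*a - 3.03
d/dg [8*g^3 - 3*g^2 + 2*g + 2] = 24*g^2 - 6*g + 2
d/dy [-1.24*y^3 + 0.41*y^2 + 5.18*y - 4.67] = -3.72*y^2 + 0.82*y + 5.18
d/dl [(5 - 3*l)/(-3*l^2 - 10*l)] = (-9*l^2 + 30*l + 50)/(l^2*(9*l^2 + 60*l + 100))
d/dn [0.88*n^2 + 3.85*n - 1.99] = 1.76*n + 3.85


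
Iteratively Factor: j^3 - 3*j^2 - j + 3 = (j - 3)*(j^2 - 1) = (j - 3)*(j + 1)*(j - 1)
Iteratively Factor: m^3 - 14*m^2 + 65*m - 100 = (m - 4)*(m^2 - 10*m + 25) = (m - 5)*(m - 4)*(m - 5)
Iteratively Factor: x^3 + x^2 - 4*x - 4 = (x + 2)*(x^2 - x - 2) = (x + 1)*(x + 2)*(x - 2)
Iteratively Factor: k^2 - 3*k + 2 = (k - 1)*(k - 2)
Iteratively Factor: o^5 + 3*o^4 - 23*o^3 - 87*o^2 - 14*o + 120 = (o - 5)*(o^4 + 8*o^3 + 17*o^2 - 2*o - 24) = (o - 5)*(o + 3)*(o^3 + 5*o^2 + 2*o - 8) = (o - 5)*(o + 3)*(o + 4)*(o^2 + o - 2) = (o - 5)*(o - 1)*(o + 3)*(o + 4)*(o + 2)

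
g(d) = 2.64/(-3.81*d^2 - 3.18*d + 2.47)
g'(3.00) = 0.04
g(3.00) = -0.06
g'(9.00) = 0.00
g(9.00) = -0.01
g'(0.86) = 2.70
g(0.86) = -0.86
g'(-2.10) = -0.58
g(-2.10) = -0.34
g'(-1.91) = -1.05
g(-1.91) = -0.49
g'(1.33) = 0.49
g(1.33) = -0.31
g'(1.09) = 0.99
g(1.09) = -0.48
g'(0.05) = 1.77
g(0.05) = 1.15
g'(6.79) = 0.00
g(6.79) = -0.01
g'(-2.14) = -0.52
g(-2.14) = -0.32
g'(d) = 2.64*(7.62*d + 3.18)/(-3.81*d^2 - 3.18*d + 2.47)^2 = (20.1168*d + 8.3952)/(3.81*d^2 + 3.18*d - 2.47)^2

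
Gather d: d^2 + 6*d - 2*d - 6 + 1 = d^2 + 4*d - 5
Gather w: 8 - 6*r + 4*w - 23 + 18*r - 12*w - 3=12*r - 8*w - 18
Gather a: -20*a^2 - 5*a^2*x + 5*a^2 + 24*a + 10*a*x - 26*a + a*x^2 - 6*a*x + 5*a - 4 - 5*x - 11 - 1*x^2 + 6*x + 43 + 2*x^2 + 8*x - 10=a^2*(-5*x - 15) + a*(x^2 + 4*x + 3) + x^2 + 9*x + 18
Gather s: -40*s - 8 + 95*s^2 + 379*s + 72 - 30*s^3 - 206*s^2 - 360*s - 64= -30*s^3 - 111*s^2 - 21*s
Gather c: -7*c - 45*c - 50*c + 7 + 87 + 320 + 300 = 714 - 102*c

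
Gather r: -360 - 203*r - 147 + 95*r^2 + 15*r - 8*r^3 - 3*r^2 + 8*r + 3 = -8*r^3 + 92*r^2 - 180*r - 504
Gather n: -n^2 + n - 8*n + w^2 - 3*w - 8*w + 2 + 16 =-n^2 - 7*n + w^2 - 11*w + 18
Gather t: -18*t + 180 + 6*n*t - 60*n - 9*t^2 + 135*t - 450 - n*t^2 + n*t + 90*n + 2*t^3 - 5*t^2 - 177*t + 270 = 30*n + 2*t^3 + t^2*(-n - 14) + t*(7*n - 60)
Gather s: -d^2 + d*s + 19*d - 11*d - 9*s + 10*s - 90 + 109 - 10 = -d^2 + 8*d + s*(d + 1) + 9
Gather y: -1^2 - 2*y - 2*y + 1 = -4*y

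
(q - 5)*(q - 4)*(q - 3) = q^3 - 12*q^2 + 47*q - 60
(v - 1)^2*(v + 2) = v^3 - 3*v + 2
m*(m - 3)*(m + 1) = m^3 - 2*m^2 - 3*m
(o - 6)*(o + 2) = o^2 - 4*o - 12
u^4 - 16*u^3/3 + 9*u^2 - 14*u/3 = u*(u - 7/3)*(u - 2)*(u - 1)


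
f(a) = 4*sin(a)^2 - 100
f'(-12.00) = 3.62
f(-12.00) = -98.85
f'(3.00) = -1.12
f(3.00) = -99.92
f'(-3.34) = -1.55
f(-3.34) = -99.84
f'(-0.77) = -4.00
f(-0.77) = -98.06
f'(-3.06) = 0.65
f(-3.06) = -99.97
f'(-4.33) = -2.77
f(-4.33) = -96.56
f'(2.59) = -3.57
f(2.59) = -98.90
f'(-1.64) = 0.55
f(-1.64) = -96.02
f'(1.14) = 3.04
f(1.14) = -96.70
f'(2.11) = -3.52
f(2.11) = -97.05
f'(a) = 8*sin(a)*cos(a)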